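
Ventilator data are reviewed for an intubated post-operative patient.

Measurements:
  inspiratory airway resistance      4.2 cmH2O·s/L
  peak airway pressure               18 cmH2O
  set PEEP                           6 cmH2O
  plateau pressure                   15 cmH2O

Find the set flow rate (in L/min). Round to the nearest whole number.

flow = (PIP − Pplat) / Raw = (18 − 15) / 4.2 = 0.7143 L/s × 60 = 42.858 L/min.

43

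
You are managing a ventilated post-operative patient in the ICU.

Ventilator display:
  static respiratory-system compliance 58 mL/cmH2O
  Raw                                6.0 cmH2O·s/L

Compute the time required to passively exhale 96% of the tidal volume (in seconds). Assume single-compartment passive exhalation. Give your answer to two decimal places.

1.12

τ = R × C = 6.0 × 58 mL/cmH2O = 6.0 × 0.058 L/cmH2O = 0.348 s.
Exhaled fraction f = 1 − e^(−t/τ) → t = −τ·ln(1 − f) = −0.348·ln(0.04) = 1.12 s.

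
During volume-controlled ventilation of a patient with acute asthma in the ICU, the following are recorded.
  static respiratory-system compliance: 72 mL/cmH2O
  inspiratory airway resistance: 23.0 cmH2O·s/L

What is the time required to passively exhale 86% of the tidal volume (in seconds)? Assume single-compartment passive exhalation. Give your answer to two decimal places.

τ = R × C = 23.0 × 72 mL/cmH2O = 23.0 × 0.072 L/cmH2O = 1.656 s.
Exhaled fraction f = 1 − e^(−t/τ) → t = −τ·ln(1 − f) = −1.656·ln(0.14) = 3.256 s.

3.26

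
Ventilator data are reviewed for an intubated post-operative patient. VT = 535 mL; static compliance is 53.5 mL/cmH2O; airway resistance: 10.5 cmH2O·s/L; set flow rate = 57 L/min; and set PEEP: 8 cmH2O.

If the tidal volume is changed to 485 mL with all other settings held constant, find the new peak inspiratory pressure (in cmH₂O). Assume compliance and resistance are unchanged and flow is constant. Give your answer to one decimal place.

Flow: 57 L/min ÷ 60 = 0.95 L/s.
PIP = Vt/C + R·V̇ + PEEP (constant-flow equation of motion).
Only the elastic term changes: ΔPIP = ΔVt / C = (485 − 535) / 53.5 = -0.9346 cmH2O.
Original PIP = 535/53.5 + 10.5×0.95 + 8 = 27.975 cmH2O; new PIP = 27.975 + (-0.9346) = 27.04 cmH2O.

27.0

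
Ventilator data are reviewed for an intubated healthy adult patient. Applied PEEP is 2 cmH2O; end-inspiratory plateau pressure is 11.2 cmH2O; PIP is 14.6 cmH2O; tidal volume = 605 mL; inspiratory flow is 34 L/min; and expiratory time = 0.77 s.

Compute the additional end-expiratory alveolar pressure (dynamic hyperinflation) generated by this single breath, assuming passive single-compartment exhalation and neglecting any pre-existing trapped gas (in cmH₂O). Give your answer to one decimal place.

1.3

Flow: 34 L/min ÷ 60 = 0.5667 L/s.
R = (PIP − Pplat)/V̇ = (14.6 − 11.2) / 0.5667 = 3.4/0.5667 = 6.0 cmH2O·s/L.
C = Vt/(Pplat − PEEP) = 605.0 / (11.2 − 2) = 605.0/9.2 = 65.761 mL/cmH2O.
τ = R × C = 6.0 × 0.06576 L/cmH2O = 0.3946 s.
Fraction remaining = e^(−Te/τ) = e^(−0.77/0.3946) = 0.1421; trapped volume = 605.0 × 0.1421 = 85.971 mL.
Additional alveolar pressure from trapping ≈ V_trapped / C = 85.971 / 65.761 = 1.307 cmH2O.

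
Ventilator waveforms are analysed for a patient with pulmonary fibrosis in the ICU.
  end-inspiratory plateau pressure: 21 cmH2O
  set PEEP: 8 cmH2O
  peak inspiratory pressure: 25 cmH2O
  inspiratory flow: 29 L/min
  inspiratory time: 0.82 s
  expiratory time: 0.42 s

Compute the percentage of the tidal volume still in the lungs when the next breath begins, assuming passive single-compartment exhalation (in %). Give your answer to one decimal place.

18.9

Flow: 29 L/min ÷ 60 = 0.4833 L/s.
Vt = flow × Ti = 0.4833 L/s × 0.82 s × 1000 mL/L = 396.31 mL.
R = (PIP − Pplat)/V̇ = (25 − 21) / 0.4833 = 4.0/0.4833 = 8.276 cmH2O·s/L.
C = Vt/(Pplat − PEEP) = 396.31 / (21 − 8) = 396.31/13.0 = 30.485 mL/cmH2O.
τ = R × C = 8.276 × 0.03049 L/cmH2O = 0.2523 s.
Fraction remaining at end-expiration = e^(−Te/τ) = e^(−0.42/0.2523) = 0.1893 → 18.93%.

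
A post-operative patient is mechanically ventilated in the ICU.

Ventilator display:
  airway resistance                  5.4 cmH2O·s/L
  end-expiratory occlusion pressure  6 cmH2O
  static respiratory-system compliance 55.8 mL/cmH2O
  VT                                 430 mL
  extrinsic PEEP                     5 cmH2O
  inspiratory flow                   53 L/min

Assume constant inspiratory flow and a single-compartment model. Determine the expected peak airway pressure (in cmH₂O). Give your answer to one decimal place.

Flow: 53 L/min ÷ 60 = 0.8833 L/s.
Total PEEP = 6 cmH2O (set 5 + intrinsic 1); this is the baseline alveolar pressure.
Equation of motion (constant flow): PIP = Vt/C + R·V̇ + PEEP.
PIP = 430/55.8 + 5.4×0.8833 + 6 = 7.706 + 4.77 + 6 = 18.476 cmH2O.

18.5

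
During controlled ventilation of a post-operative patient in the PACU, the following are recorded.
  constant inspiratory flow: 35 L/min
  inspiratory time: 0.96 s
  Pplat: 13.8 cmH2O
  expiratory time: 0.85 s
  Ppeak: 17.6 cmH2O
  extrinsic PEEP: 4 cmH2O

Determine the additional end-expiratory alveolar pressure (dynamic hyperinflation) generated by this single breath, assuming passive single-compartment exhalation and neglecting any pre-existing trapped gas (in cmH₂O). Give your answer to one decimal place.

1.0

Flow: 35 L/min ÷ 60 = 0.5833 L/s.
Vt = flow × Ti = 0.5833 L/s × 0.96 s × 1000 mL/L = 559.97 mL.
R = (PIP − Pplat)/V̇ = (17.6 − 13.8) / 0.5833 = 3.8/0.5833 = 6.515 cmH2O·s/L.
C = Vt/(Pplat − PEEP) = 559.97 / (13.8 − 4) = 559.97/9.8 = 57.14 mL/cmH2O.
τ = R × C = 6.515 × 0.05714 L/cmH2O = 0.3723 s.
Fraction remaining = e^(−Te/τ) = e^(−0.85/0.3723) = 0.102; trapped volume = 559.97 × 0.102 = 57.117 mL.
Additional alveolar pressure from trapping ≈ V_trapped / C = 57.117 / 57.14 = 0.9996 cmH2O.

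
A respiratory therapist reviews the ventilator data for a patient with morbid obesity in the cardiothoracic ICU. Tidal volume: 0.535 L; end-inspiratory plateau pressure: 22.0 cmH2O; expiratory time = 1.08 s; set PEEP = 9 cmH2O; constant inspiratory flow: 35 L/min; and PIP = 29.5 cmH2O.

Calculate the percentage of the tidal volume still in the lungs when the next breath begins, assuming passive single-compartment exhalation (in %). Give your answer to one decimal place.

Flow: 35 L/min ÷ 60 = 0.5833 L/s.
R = (PIP − Pplat)/V̇ = (29.5 − 22.0) / 0.5833 = 7.5/0.5833 = 12.858 cmH2O·s/L.
C = Vt/(Pplat − PEEP) = 535.0 / (22.0 − 9) = 535.0/13.0 = 41.154 mL/cmH2O.
τ = R × C = 12.858 × 0.04115 L/cmH2O = 0.5291 s.
Fraction remaining at end-expiration = e^(−Te/τ) = e^(−1.08/0.5291) = 0.1299 → 12.99%.

13.0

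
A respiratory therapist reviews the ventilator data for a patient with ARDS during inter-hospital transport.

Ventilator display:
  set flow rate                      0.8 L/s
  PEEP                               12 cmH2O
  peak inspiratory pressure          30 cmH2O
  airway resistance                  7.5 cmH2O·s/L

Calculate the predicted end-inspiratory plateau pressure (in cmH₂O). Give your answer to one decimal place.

Pplat = PIP − Raw × flow = 30 − 7.5 × 0.8 = 30 − 6.0 = 24.0 cmH2O.

24.0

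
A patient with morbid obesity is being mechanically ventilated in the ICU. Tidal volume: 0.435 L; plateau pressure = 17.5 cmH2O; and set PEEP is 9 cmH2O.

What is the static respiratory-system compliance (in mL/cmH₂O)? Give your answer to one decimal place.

51.2

Cstat = Vt / (Pplat − PEEP) = 435 / (17.5 − 9) = 435 / 8.5 = 51.176 mL/cmH2O.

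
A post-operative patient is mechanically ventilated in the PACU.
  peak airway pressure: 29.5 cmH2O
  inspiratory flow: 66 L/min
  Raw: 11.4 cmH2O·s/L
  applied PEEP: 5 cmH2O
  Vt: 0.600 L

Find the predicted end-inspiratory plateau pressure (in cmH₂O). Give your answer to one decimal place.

Flow: 66 L/min ÷ 60 = 1.1 L/s.
Pplat = PIP − Raw × flow = 29.5 − 11.4 × 1.1 = 29.5 − 12.54 = 16.96 cmH2O.

17.0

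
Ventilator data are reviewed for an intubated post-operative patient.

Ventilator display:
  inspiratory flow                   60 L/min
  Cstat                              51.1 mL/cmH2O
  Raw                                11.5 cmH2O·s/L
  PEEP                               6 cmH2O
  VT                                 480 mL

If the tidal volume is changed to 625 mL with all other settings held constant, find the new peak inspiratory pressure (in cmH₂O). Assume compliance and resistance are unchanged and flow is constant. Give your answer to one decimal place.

29.7

Flow: 60 L/min ÷ 60 = 1 L/s.
PIP = Vt/C + R·V̇ + PEEP (constant-flow equation of motion).
Only the elastic term changes: ΔPIP = ΔVt / C = (625 − 480) / 51.1 = 2.838 cmH2O.
Original PIP = 480/51.1 + 11.5×1 + 6 = 26.893 cmH2O; new PIP = 26.893 + (2.838) = 29.731 cmH2O.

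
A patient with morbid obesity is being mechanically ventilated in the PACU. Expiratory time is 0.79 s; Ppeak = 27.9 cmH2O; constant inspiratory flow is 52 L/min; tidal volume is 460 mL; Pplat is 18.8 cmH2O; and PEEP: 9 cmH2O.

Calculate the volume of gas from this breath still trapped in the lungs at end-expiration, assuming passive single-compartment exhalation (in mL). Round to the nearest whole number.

Flow: 52 L/min ÷ 60 = 0.8667 L/s.
R = (PIP − Pplat)/V̇ = (27.9 − 18.8) / 0.8667 = 9.1/0.8667 = 10.5 cmH2O·s/L.
C = Vt/(Pplat − PEEP) = 460.0 / (18.8 − 9) = 460.0/9.8 = 46.939 mL/cmH2O.
τ = R × C = 10.5 × 0.04694 L/cmH2O = 0.4929 s.
Fraction remaining = e^(−Te/τ) = e^(−0.79/0.4929) = 0.2013.
Trapped volume = 460.0 × 0.2013 = 92.598 mL.

93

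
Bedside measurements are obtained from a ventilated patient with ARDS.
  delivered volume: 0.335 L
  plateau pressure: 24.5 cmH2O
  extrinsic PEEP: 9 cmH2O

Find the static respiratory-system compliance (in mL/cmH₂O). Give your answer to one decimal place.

Cstat = Vt / (Pplat − PEEP) = 335 / (24.5 − 9) = 335 / 15.5 = 21.613 mL/cmH2O.

21.6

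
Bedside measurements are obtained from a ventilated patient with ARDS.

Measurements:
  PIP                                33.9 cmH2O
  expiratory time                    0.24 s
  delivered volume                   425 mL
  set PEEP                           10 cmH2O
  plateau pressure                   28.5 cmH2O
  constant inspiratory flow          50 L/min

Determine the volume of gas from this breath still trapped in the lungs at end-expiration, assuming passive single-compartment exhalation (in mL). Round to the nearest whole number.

Flow: 50 L/min ÷ 60 = 0.8333 L/s.
R = (PIP − Pplat)/V̇ = (33.9 − 28.5) / 0.8333 = 5.4/0.8333 = 6.48 cmH2O·s/L.
C = Vt/(Pplat − PEEP) = 425.0 / (28.5 − 10) = 425.0/18.5 = 22.973 mL/cmH2O.
τ = R × C = 6.48 × 0.02297 L/cmH2O = 0.1488 s.
Fraction remaining = e^(−Te/τ) = e^(−0.24/0.1488) = 0.1993.
Trapped volume = 425.0 × 0.1993 = 84.703 mL.

85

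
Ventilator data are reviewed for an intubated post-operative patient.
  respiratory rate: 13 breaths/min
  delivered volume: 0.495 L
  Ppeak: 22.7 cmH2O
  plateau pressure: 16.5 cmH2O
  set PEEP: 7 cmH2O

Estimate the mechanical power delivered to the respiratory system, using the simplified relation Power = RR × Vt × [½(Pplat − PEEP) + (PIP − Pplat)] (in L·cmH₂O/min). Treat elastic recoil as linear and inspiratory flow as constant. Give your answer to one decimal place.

70.5

Per-breath work = Vt × [½(Pplat−PEEP) + (PIP−Pplat)] = 0.495 × [0.5×9.5 + 6.2] = 0.495 × 10.95 = 5.42 L·cmH2O.
Power = 13 × 5.42 = 70.46 L·cmH2O/min.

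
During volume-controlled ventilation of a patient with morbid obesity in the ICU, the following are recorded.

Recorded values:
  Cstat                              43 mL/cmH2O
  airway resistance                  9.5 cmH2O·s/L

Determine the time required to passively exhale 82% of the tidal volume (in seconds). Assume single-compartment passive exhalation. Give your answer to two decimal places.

τ = R × C = 9.5 × 43 mL/cmH2O = 9.5 × 0.043 L/cmH2O = 0.4085 s.
Exhaled fraction f = 1 − e^(−t/τ) → t = −τ·ln(1 − f) = −0.4085·ln(0.18) = 0.7005 s.

0.70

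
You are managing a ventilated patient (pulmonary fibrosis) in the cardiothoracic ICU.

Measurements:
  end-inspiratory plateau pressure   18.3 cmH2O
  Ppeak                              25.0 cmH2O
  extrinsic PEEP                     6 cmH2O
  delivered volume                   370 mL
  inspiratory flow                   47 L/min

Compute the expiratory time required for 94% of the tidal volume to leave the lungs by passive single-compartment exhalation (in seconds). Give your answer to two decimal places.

0.72

Flow: 47 L/min ÷ 60 = 0.7833 L/s.
R = (PIP − Pplat)/V̇ = (25.0 − 18.3) / 0.7833 = 6.7/0.7833 = 8.554 cmH2O·s/L.
C = Vt/(Pplat − PEEP) = 370.0 / (18.3 − 6) = 370.0/12.3 = 30.081 mL/cmH2O.
τ = R × C = 8.554 × 0.03008 L/cmH2O = 0.2573 s.
t = −τ·ln(1 − 0.94) = −0.2573·ln(0.06) = 0.7239 s.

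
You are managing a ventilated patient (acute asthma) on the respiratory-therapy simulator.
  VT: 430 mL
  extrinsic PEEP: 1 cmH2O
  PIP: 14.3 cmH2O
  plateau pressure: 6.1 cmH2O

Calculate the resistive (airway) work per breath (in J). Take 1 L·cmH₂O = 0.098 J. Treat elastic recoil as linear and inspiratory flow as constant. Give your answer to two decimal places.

With constant inspiratory flow the resistive pressure is constant at PIP − Pplat = 14.3 − 6.1 = 8.2 cmH2O, so resistive work = 8.2 × 0.430 = 3.526 L·cmH2O.
× 0.098 J/(L·cmH2O) → 0.3455 J.

0.35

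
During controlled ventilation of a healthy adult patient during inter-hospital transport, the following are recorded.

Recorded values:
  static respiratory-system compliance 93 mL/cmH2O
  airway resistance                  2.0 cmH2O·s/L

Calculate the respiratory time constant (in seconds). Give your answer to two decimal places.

τ = R × C = 2.0 × 93 mL/cmH2O = 2.0 × 0.093 L/cmH2O = 0.186 s.

0.19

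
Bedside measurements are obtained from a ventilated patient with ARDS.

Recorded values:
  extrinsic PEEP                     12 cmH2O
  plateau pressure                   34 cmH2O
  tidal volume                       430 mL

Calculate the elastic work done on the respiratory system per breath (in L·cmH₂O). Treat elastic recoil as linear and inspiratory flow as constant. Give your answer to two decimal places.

Elastic work ≈ ½ × (Pplat − PEEP) × Vt = 0.5 × (34 − 12) × 0.430 L = 0.5 × 22.0 × 0.430 = 4.73 L·cmH2O.

4.73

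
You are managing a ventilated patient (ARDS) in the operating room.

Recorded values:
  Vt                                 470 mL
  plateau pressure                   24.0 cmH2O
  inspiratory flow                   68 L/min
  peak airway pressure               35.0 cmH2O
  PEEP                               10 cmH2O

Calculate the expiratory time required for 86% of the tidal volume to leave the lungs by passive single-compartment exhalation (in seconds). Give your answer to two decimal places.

Flow: 68 L/min ÷ 60 = 1.1333 L/s.
R = (PIP − Pplat)/V̇ = (35.0 − 24.0) / 1.1333 = 11.0/1.1333 = 9.706 cmH2O·s/L.
C = Vt/(Pplat − PEEP) = 470.0 / (24.0 − 10) = 470.0/14.0 = 33.571 mL/cmH2O.
τ = R × C = 9.706 × 0.03357 L/cmH2O = 0.3258 s.
t = −τ·ln(1 − 0.86) = −0.3258·ln(0.14) = 0.6406 s.

0.64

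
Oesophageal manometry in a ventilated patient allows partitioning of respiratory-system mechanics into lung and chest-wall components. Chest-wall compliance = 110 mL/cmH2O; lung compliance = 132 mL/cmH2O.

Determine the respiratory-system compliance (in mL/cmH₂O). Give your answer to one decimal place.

60.0

Lung and chest wall are elastances in series: 1/Crs = 1/CL + 1/Ccw.
1/Crs = 1/132 + 1/110 = 0.01667.
Crs = 59.988 mL/cmH2O.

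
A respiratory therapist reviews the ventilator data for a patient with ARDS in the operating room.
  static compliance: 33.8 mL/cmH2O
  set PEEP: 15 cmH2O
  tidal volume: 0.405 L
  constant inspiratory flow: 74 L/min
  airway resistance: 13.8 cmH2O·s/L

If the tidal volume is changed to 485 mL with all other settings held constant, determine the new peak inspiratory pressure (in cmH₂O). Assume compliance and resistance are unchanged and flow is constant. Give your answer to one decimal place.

Flow: 74 L/min ÷ 60 = 1.2333 L/s.
PIP = Vt/C + R·V̇ + PEEP (constant-flow equation of motion).
Only the elastic term changes: ΔPIP = ΔVt / C = (485 − 405) / 33.8 = 2.367 cmH2O.
Original PIP = 405/33.8 + 13.8×1.2333 + 15 = 44.002 cmH2O; new PIP = 44.002 + (2.367) = 46.369 cmH2O.

46.4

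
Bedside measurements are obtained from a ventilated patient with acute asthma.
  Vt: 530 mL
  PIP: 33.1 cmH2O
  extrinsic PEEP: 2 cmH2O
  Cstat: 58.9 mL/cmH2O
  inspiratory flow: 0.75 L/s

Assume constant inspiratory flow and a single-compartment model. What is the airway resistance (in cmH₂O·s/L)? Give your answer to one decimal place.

Equation of motion (constant flow): PIP = Vt/C + R·V̇ + PEEP.
R·V̇ = PIP − Vt/C − PEEP = 33.1 − 530/58.9 − 2 = 33.1 − 8.998 − 2 = 22.102 cmH2O.
R = 22.102 / 0.75 = 29.469 cmH2O·s/L.

29.5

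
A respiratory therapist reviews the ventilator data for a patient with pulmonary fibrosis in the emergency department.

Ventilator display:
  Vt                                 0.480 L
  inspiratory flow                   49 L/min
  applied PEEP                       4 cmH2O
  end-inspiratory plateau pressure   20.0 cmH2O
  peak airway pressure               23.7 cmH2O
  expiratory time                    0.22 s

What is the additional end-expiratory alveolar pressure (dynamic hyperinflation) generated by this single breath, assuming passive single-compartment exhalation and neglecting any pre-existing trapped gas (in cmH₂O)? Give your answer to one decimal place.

Flow: 49 L/min ÷ 60 = 0.8167 L/s.
R = (PIP − Pplat)/V̇ = (23.7 − 20.0) / 0.8167 = 3.7/0.8167 = 4.53 cmH2O·s/L.
C = Vt/(Pplat − PEEP) = 480.0 / (20.0 − 4) = 480.0/16.0 = 30.0 mL/cmH2O.
τ = R × C = 4.53 × 0.03 L/cmH2O = 0.1359 s.
Fraction remaining = e^(−Te/τ) = e^(−0.22/0.1359) = 0.1981; trapped volume = 480.0 × 0.1981 = 95.088 mL.
Additional alveolar pressure from trapping ≈ V_trapped / C = 95.088 / 30.0 = 3.17 cmH2O.

3.2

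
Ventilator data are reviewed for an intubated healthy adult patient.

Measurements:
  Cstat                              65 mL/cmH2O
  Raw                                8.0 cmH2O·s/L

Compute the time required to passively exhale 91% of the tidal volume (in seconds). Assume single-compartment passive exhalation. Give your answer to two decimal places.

τ = R × C = 8.0 × 65 mL/cmH2O = 8.0 × 0.065 L/cmH2O = 0.52 s.
Exhaled fraction f = 1 − e^(−t/τ) → t = −τ·ln(1 − f) = −0.52·ln(0.09) = 1.252 s.

1.25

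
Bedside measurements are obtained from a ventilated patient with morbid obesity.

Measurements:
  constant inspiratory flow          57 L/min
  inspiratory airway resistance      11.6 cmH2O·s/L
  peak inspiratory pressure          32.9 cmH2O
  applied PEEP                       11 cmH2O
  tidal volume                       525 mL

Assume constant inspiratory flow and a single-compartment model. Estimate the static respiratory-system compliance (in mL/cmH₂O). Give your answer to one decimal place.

Flow: 57 L/min ÷ 60 = 0.95 L/s.
Equation of motion (constant flow): PIP = Vt/C + R·V̇ + PEEP.
Vt/C = PIP − R·V̇ − PEEP = 32.9 − 11.6×0.95 − 11 = 32.9 − 11.02 − 11 = 10.88 cmH2O.
C = Vt / 10.88 = 525 / 10.88 = 48.254 mL/cmH2O.

48.3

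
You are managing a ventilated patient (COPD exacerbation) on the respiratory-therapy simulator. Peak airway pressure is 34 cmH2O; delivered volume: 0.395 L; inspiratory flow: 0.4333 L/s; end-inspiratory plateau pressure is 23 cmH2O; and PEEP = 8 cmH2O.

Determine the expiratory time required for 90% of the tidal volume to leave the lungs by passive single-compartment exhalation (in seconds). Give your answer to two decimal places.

1.54

R = (PIP − Pplat)/V̇ = (34 − 23) / 0.4333 = 11.0/0.4333 = 25.387 cmH2O·s/L.
C = Vt/(Pplat − PEEP) = 395.0 / (23 − 8) = 395.0/15.0 = 26.333 mL/cmH2O.
τ = R × C = 25.387 × 0.02633 L/cmH2O = 0.6684 s.
t = −τ·ln(1 − 0.90) = −0.6684·ln(0.1) = 1.539 s.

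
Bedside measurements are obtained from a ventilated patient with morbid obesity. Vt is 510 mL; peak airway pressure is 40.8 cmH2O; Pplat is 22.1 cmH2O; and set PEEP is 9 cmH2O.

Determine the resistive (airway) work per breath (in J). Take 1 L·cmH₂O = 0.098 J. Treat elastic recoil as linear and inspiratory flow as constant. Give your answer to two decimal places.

0.93

With constant inspiratory flow the resistive pressure is constant at PIP − Pplat = 40.8 − 22.1 = 18.7 cmH2O, so resistive work = 18.7 × 0.510 = 9.537 L·cmH2O.
× 0.098 J/(L·cmH2O) → 0.9346 J.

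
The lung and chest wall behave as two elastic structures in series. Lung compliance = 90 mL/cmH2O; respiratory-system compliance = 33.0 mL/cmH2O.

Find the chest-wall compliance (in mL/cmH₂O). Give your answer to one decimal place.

1/Ccw = 1/Crs − 1/CL.
1/Ccw = 1/33.0 − 1/90 = 0.01919.
Ccw = 52.11 mL/cmH2O.

52.1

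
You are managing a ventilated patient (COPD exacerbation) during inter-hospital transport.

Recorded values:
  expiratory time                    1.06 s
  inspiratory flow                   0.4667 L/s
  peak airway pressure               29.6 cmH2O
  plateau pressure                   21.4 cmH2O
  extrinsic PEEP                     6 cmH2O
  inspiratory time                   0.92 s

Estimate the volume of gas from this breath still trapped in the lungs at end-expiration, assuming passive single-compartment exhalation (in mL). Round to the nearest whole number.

Vt = flow × Ti = 0.4667 L/s × 0.92 s × 1000 mL/L = 429.36 mL.
R = (PIP − Pplat)/V̇ = (29.6 − 21.4) / 0.4667 = 8.2/0.4667 = 17.57 cmH2O·s/L.
C = Vt/(Pplat − PEEP) = 429.36 / (21.4 − 6) = 429.36/15.4 = 27.881 mL/cmH2O.
τ = R × C = 17.57 × 0.02788 L/cmH2O = 0.4899 s.
Fraction remaining = e^(−Te/τ) = e^(−1.06/0.4899) = 0.1149.
Trapped volume = 429.36 × 0.1149 = 49.333 mL.

49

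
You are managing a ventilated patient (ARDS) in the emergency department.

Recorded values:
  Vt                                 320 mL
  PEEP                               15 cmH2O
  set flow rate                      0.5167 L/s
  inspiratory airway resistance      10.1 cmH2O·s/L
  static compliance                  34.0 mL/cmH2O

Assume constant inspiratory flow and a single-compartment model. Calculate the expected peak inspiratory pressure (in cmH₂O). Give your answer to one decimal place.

29.6

Equation of motion (constant flow): PIP = Vt/C + R·V̇ + PEEP.
PIP = 320/34.0 + 10.1×0.5167 + 15 = 9.412 + 5.219 + 15 = 29.631 cmH2O.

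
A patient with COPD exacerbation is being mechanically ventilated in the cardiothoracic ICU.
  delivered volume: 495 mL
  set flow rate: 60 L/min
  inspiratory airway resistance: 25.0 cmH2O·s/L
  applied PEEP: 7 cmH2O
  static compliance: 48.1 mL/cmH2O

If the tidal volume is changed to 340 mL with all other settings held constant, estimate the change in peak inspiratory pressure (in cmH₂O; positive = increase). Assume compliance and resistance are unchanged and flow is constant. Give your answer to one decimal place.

PIP = Vt/C + R·V̇ + PEEP (constant-flow equation of motion).
Only the elastic term changes: ΔPIP = ΔVt / C = (340 − 495) / 48.1 = -3.222 cmH2O.

-3.2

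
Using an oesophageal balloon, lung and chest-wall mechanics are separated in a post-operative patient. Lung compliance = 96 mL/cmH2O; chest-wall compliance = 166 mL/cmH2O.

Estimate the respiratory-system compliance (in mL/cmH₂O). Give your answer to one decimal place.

60.8

Lung and chest wall are elastances in series: 1/Crs = 1/CL + 1/Ccw.
1/Crs = 1/96 + 1/166 = 0.01644.
Crs = 60.827 mL/cmH2O.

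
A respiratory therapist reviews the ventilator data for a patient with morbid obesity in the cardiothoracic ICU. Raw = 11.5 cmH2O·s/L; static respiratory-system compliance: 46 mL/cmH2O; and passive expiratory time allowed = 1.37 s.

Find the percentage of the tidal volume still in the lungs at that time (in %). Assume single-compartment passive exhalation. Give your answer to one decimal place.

τ = R × C = 11.5 × 46 mL/cmH2O = 11.5 × 0.046 L/cmH2O = 0.529 s.
Passive exhalation: V(t)/V₀ = e^(−t/τ) = e^(−1.37/0.529) = 0.07504.
Fraction remaining = 0.07504 → 7.504%.

7.5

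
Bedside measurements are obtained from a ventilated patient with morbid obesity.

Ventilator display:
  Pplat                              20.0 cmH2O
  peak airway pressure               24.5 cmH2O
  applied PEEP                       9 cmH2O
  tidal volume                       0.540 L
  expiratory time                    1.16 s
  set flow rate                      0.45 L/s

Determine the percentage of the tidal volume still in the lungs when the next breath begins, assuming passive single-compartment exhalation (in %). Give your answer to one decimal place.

9.4

R = (PIP − Pplat)/V̇ = (24.5 − 20.0) / 0.45 = 4.5/0.45 = 10.0 cmH2O·s/L.
C = Vt/(Pplat − PEEP) = 540.0 / (20.0 − 9) = 540.0/11.0 = 49.091 mL/cmH2O.
τ = R × C = 10.0 × 0.04909 L/cmH2O = 0.4909 s.
Fraction remaining at end-expiration = e^(−Te/τ) = e^(−1.16/0.4909) = 0.09414 → 9.414%.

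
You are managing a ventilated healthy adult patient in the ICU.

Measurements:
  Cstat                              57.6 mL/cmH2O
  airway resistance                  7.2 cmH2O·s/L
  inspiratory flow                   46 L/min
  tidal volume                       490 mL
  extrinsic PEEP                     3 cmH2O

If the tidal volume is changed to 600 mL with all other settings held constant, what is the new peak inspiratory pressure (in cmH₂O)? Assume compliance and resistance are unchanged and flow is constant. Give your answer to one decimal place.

Flow: 46 L/min ÷ 60 = 0.7667 L/s.
PIP = Vt/C + R·V̇ + PEEP (constant-flow equation of motion).
Only the elastic term changes: ΔPIP = ΔVt / C = (600 − 490) / 57.6 = 1.91 cmH2O.
Original PIP = 490/57.6 + 7.2×0.7667 + 3 = 17.027 cmH2O; new PIP = 17.027 + (1.91) = 18.937 cmH2O.

18.9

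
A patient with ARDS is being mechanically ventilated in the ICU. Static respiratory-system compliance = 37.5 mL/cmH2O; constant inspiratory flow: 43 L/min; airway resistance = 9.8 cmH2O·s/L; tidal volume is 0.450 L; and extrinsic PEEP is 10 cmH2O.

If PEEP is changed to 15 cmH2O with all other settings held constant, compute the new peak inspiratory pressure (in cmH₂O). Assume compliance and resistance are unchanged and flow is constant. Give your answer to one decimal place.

34.0

Flow: 43 L/min ÷ 60 = 0.7167 L/s.
PIP = Vt/C + R·V̇ + PEEP (constant-flow equation of motion).
Only the baseline term changes: ΔPIP = ΔPEEP = 15 − 10 = 5.0 cmH2O.
Original PIP = 450/37.5 + 9.8×0.7167 + 10 = 29.024 cmH2O; new PIP = 29.024 + (5.0) = 34.024 cmH2O.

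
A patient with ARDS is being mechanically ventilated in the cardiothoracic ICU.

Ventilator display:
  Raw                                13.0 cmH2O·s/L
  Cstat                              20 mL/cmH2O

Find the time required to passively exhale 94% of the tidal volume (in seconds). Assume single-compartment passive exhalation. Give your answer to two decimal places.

0.73

τ = R × C = 13.0 × 20 mL/cmH2O = 13.0 × 0.020 L/cmH2O = 0.26 s.
Exhaled fraction f = 1 − e^(−t/τ) → t = −τ·ln(1 − f) = −0.26·ln(0.06) = 0.7315 s.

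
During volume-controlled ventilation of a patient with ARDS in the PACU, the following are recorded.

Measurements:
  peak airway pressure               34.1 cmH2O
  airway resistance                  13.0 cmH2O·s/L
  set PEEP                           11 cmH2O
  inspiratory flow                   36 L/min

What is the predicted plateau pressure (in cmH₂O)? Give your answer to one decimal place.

26.3

Flow: 36 L/min ÷ 60 = 0.6 L/s.
Pplat = PIP − Raw × flow = 34.1 − 13.0 × 0.6 = 34.1 − 7.8 = 26.3 cmH2O.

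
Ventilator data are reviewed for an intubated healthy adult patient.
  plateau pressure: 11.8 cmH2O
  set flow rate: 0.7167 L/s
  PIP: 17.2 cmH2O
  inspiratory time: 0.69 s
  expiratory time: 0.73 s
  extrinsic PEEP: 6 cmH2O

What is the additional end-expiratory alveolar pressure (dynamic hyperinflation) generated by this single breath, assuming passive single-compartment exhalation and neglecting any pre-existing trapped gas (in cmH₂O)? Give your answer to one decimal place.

Vt = flow × Ti = 0.7167 L/s × 0.69 s × 1000 mL/L = 494.52 mL.
R = (PIP − Pplat)/V̇ = (17.2 − 11.8) / 0.7167 = 5.4/0.7167 = 7.535 cmH2O·s/L.
C = Vt/(Pplat − PEEP) = 494.52 / (11.8 − 6) = 494.52/5.8 = 85.262 mL/cmH2O.
τ = R × C = 7.535 × 0.08526 L/cmH2O = 0.6424 s.
Fraction remaining = e^(−Te/τ) = e^(−0.73/0.6424) = 0.321; trapped volume = 494.52 × 0.321 = 158.74 mL.
Additional alveolar pressure from trapping ≈ V_trapped / C = 158.74 / 85.262 = 1.862 cmH2O.

1.9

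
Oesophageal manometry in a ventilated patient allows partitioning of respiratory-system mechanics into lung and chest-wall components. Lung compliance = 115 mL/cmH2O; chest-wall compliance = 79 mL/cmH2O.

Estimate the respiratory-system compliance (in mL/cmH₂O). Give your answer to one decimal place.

46.8

Lung and chest wall are elastances in series: 1/Crs = 1/CL + 1/Ccw.
1/Crs = 1/115 + 1/79 = 0.02135.
Crs = 46.838 mL/cmH2O.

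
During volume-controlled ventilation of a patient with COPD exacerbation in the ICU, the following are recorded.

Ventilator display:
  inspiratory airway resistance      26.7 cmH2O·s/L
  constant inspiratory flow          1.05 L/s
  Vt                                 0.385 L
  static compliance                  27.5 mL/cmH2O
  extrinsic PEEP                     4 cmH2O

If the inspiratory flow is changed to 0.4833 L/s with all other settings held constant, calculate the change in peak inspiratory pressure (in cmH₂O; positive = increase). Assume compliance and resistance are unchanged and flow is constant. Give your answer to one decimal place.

PIP = Vt/C + R·V̇ + PEEP (constant-flow equation of motion).
Only the resistive term changes: ΔPIP = R × ΔV̇ = 26.7 × (0.4833 − 1.05) = 26.7 × -0.5667 = -15.131 cmH2O.

-15.1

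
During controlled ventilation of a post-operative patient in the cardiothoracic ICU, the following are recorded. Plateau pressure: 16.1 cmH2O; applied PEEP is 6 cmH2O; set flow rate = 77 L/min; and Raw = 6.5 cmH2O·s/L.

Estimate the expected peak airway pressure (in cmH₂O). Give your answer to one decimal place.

24.4

Flow: 77 L/min ÷ 60 = 1.2833 L/s.
PIP = Pplat + Raw × flow = 16.1 + 6.5 × 1.2833 = 16.1 + 8.341 = 24.441 cmH2O.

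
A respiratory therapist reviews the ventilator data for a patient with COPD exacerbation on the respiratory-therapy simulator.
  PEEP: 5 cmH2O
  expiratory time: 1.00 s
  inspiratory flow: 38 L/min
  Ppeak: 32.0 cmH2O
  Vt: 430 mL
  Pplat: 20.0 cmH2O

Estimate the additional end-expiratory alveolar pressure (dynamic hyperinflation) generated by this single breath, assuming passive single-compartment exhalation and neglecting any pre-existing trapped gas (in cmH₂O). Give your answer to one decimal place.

2.4

Flow: 38 L/min ÷ 60 = 0.6333 L/s.
R = (PIP − Pplat)/V̇ = (32.0 − 20.0) / 0.6333 = 12.0/0.6333 = 18.948 cmH2O·s/L.
C = Vt/(Pplat − PEEP) = 430.0 / (20.0 − 5) = 430.0/15.0 = 28.667 mL/cmH2O.
τ = R × C = 18.948 × 0.02867 L/cmH2O = 0.5432 s.
Fraction remaining = e^(−Te/τ) = e^(−1.00/0.5432) = 0.1587; trapped volume = 430.0 × 0.1587 = 68.241 mL.
Additional alveolar pressure from trapping ≈ V_trapped / C = 68.241 / 28.667 = 2.38 cmH2O.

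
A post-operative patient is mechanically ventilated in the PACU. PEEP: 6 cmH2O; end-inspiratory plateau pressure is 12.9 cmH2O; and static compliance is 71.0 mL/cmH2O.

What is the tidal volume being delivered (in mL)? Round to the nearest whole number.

490

Vt = Cstat × (Pplat − PEEP) = 71.0 × (12.9 − 6) = 71.0 × 6.9 = 489.9 mL.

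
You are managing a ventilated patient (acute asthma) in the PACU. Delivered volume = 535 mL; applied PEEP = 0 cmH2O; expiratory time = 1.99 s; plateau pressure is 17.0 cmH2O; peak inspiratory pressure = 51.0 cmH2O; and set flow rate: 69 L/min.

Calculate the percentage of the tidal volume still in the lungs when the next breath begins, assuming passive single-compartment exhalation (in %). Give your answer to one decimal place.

11.8

Flow: 69 L/min ÷ 60 = 1.15 L/s.
R = (PIP − Pplat)/V̇ = (51.0 − 17.0) / 1.15 = 34.0/1.15 = 29.565 cmH2O·s/L.
C = Vt/(Pplat − PEEP) = 535.0 / (17.0 − 0) = 535.0/17.0 = 31.471 mL/cmH2O.
τ = R × C = 29.565 × 0.03147 L/cmH2O = 0.9304 s.
Fraction remaining at end-expiration = e^(−Te/τ) = e^(−1.99/0.9304) = 0.1178 → 11.78%.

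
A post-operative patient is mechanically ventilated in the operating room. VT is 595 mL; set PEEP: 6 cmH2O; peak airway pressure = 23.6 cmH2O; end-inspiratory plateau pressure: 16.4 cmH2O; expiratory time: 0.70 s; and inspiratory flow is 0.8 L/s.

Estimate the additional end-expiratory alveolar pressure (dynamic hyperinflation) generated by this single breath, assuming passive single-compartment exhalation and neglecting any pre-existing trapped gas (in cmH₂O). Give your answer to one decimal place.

R = (PIP − Pplat)/V̇ = (23.6 − 16.4) / 0.8 = 7.2/0.8 = 9.0 cmH2O·s/L.
C = Vt/(Pplat − PEEP) = 595.0 / (16.4 − 6) = 595.0/10.4 = 57.212 mL/cmH2O.
τ = R × C = 9.0 × 0.05721 L/cmH2O = 0.5149 s.
Fraction remaining = e^(−Te/τ) = e^(−0.70/0.5149) = 0.2568; trapped volume = 595.0 × 0.2568 = 152.8 mL.
Additional alveolar pressure from trapping ≈ V_trapped / C = 152.8 / 57.212 = 2.671 cmH2O.

2.7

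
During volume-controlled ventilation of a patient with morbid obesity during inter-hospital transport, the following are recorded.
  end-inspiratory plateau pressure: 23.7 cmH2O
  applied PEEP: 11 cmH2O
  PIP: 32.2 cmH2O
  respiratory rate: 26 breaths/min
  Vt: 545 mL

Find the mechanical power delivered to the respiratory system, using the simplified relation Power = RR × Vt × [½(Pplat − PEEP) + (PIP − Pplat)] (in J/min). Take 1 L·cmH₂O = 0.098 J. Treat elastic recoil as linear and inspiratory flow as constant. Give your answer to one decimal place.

Per-breath work = Vt × [½(Pplat−PEEP) + (PIP−Pplat)] = 0.545 × [0.5×12.7 + 8.5] = 0.545 × 14.85 = 8.093 L·cmH2O.
Power = 26 × 8.093 = 210.42 L·cmH2O/min.
× 0.098 J/(L·cmH2O) → 20.621 J/min.

20.6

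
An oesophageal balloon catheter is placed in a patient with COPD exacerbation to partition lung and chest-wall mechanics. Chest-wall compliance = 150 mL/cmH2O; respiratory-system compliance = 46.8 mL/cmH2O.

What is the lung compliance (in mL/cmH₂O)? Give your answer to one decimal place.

1/CL = 1/Crs − 1/Ccw.
1/CL = 1/46.8 − 1/150 = 0.0147.
CL = 68.027 mL/cmH2O.

68.0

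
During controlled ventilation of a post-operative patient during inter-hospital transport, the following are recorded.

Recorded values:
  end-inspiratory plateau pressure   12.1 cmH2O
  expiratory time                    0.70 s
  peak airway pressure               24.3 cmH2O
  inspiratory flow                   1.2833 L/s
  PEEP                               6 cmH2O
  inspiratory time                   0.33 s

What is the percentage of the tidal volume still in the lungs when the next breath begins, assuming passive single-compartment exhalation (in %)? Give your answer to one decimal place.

34.6

Vt = flow × Ti = 1.2833 L/s × 0.33 s × 1000 mL/L = 423.49 mL.
R = (PIP − Pplat)/V̇ = (24.3 − 12.1) / 1.2833 = 12.2/1.2833 = 9.507 cmH2O·s/L.
C = Vt/(Pplat − PEEP) = 423.49 / (12.1 − 6) = 423.49/6.1 = 69.425 mL/cmH2O.
τ = R × C = 9.507 × 0.06943 L/cmH2O = 0.6601 s.
Fraction remaining at end-expiration = e^(−Te/τ) = e^(−0.70/0.6601) = 0.3463 → 34.63%.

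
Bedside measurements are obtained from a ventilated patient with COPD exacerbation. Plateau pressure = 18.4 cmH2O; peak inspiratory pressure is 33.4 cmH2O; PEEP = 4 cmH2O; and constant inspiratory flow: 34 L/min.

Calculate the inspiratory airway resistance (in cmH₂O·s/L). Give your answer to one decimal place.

26.5

Flow: 34 L/min ÷ 60 = 0.5667 L/s.
Raw = (PIP − Pplat) / flow = (33.4 − 18.4) / 0.5667 = 15.0 / 0.5667 = 26.469 cmH2O·s/L.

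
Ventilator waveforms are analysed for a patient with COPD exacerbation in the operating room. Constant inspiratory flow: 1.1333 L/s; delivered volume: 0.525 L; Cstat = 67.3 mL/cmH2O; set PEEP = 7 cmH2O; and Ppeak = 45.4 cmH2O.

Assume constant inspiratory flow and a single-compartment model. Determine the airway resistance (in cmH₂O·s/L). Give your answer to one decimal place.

27.0

Equation of motion (constant flow): PIP = Vt/C + R·V̇ + PEEP.
R·V̇ = PIP − Vt/C − PEEP = 45.4 − 525/67.3 − 7 = 45.4 − 7.801 − 7 = 30.599 cmH2O.
R = 30.599 / 1.1333 = 27.0 cmH2O·s/L.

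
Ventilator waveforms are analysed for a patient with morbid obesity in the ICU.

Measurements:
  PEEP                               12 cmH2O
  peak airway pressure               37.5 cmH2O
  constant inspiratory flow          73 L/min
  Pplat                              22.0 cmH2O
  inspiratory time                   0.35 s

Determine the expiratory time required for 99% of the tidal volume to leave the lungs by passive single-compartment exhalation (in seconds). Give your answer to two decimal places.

2.50

Flow: 73 L/min ÷ 60 = 1.2167 L/s.
Vt = flow × Ti = 1.2167 L/s × 0.35 s × 1000 mL/L = 425.85 mL.
R = (PIP − Pplat)/V̇ = (37.5 − 22.0) / 1.2167 = 15.5/1.2167 = 12.739 cmH2O·s/L.
C = Vt/(Pplat − PEEP) = 425.85 / (22.0 − 12) = 425.85/10.0 = 42.585 mL/cmH2O.
τ = R × C = 12.739 × 0.04259 L/cmH2O = 0.5426 s.
t = −τ·ln(1 − 0.99) = −0.5426·ln(0.01) = 2.499 s.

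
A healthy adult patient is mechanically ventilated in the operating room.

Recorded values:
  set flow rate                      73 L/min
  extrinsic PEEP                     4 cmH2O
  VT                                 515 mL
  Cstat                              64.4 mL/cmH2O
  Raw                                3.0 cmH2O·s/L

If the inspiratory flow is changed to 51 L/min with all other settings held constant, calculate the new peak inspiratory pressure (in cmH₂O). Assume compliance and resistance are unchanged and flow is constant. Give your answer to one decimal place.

Flow: 73 L/min ÷ 60 = 1.2167 L/s.
New flow: 51 L/min ÷ 60 = 0.85 L/s.
PIP = Vt/C + R·V̇ + PEEP (constant-flow equation of motion).
Only the resistive term changes: ΔPIP = R × ΔV̇ = 3.0 × (0.85 − 1.2167) = 3.0 × -0.3667 = -1.1 cmH2O.
Original PIP = 515/64.4 + 3.0×1.2167 + 4 = 15.647 cmH2O; new PIP = 15.647 + (-1.1) = 14.547 cmH2O.

14.5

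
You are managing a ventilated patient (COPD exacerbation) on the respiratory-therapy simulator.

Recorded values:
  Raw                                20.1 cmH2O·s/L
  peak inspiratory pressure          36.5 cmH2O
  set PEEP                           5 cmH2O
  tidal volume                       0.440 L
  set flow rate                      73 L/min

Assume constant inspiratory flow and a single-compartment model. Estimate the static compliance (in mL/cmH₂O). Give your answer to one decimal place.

62.5

Flow: 73 L/min ÷ 60 = 1.2167 L/s.
Equation of motion (constant flow): PIP = Vt/C + R·V̇ + PEEP.
Vt/C = PIP − R·V̇ − PEEP = 36.5 − 20.1×1.2167 − 5 = 36.5 − 24.456 − 5 = 7.044 cmH2O.
C = Vt / 7.044 = 440 / 7.044 = 62.465 mL/cmH2O.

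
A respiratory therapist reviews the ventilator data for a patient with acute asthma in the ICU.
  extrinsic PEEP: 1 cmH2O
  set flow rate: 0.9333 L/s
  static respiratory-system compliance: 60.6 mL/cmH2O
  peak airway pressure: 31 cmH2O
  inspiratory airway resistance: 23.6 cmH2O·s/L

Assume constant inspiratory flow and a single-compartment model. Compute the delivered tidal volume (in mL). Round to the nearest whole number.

483

Equation of motion (constant flow): PIP = Vt/C + R·V̇ + PEEP.
Vt/C = PIP − R·V̇ − PEEP = 31 − 22.026 − 1 = 7.974 cmH2O.
Vt = C × 7.974 = 60.6 × 7.974 = 483.22 mL.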